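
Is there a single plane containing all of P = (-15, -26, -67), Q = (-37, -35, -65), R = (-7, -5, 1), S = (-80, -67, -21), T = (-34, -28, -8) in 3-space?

No

The plane through P, Q, R has normal n = PQ × PR = (-654, 1512, -390) and equation n·X = -3372.
Checking the remaining points: n·S = -40794, n·T = -16980.
Since n·S = -40794 ≠ -3372, S is off the plane and the points are not all coplanar.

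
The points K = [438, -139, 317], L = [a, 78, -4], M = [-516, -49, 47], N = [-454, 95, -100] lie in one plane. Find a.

-23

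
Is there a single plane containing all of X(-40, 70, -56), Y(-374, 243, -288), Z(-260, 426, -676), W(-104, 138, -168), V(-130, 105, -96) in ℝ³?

No

The plane through X, Y, Z has normal n = XY × XZ = (-24668, -156040, -80844) and equation n·P = -5408816.
Checking the remaining points: n·W = -5386256, n·V = -5416336.
Since n·W = -5386256 ≠ -5408816, W is off the plane and the points are not all coplanar.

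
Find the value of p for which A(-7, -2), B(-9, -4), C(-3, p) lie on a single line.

2

The three points are collinear iff det[AB; AC] = 0.
This determinant is linear in p: (-2)p + (4) = 0, so p = 2.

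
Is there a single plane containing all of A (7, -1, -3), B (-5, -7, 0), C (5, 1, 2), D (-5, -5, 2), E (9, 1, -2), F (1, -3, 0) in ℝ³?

No

The plane through A, B, C has normal n = AB × AC = (-36, 54, -36) and equation n·P = -198.
Checking the remaining points: n·D = -162, n·E = -198, n·F = -198.
Since n·D = -162 ≠ -198, D is off the plane and the points are not all coplanar.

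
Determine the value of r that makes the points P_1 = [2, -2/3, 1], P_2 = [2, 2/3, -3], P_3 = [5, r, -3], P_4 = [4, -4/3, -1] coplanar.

Normal to plane P_1P_2P_4: n = (-16/3, -8, -8/3); plane equation n·P = -8.
Requiring n·P_3 = -8: (-8)r + (-56/3) = -8.
So r = -4/3.

-4/3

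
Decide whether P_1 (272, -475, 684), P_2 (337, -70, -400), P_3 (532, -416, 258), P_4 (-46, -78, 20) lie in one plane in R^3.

No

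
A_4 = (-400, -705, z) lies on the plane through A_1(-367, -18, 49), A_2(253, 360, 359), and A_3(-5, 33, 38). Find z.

-722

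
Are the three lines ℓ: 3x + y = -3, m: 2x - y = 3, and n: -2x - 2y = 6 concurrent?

Intersecting ℓ and m: solving the 2×2 system gives (x, y) = (0, -3).
Substitute into n: (-2)(0) + (-2)(-3) = 6.
This equals 6, so (0, -3) lies on all three lines and they are concurrent.

Yes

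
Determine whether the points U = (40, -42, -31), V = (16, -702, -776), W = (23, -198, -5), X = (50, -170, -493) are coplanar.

No

A normal to the plane through U, V, W is n = UV × UW = (-133380, 13289, -7476).
The plane has equation n·P = -5661582. For X: n·X = -5242462.
-5242462 ≠ -5661582, so X is off the plane.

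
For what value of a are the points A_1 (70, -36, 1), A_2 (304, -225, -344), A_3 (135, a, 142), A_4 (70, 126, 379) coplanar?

Coplanarity ⇔ det[A_1A_2; A_1A_3; A_1A_4] = 0.
Expanding, this is linear in a: (88452)a + (-1149876) = 0.
So a = 13.

13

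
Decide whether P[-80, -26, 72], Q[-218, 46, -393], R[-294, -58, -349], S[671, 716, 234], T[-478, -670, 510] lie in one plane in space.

Yes

The plane through P, Q, R has normal n = PQ × PR = (-45192, 41412, 19824) and equation n·X = 3965976.
Checking the remaining points: n·S = 3965976, n·T = 3965976.
All equal 3965976, so all 5 points lie in one plane.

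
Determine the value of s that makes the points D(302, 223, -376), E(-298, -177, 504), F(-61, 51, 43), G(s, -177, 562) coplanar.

-448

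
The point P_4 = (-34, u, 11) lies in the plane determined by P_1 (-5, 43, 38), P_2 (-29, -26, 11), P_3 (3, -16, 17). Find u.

-25

A normal to the plane is n = P_1P_2 × P_1P_3 = (-144, -720, 1968).
P_4 lies in the plane iff n · P_1P_4 = 0.
This gives (-720)u + (-18000) = 0, so u = -25.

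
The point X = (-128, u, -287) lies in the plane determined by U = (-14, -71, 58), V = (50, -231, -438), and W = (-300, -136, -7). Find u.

-206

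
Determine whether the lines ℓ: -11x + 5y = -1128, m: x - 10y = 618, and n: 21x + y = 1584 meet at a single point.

Yes

Lines aᵢx + bᵢy = cᵢ with pairwise distinct directions are concurrent exactly when det[aᵢ bᵢ cᵢ] = 0.
Here the determinant is 0.
It vanishes, so the lines are concurrent at (78, -54).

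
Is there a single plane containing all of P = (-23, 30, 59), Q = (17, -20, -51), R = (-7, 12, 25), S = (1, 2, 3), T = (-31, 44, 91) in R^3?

The plane through P, Q, R has normal n = PQ × PR = (-280, -400, 80) and equation n·X = -840.
Checking the remaining points: n·S = -840, n·T = -1640.
Since n·T = -1640 ≠ -840, T is off the plane and the points are not all coplanar.

No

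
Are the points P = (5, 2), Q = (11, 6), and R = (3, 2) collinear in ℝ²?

No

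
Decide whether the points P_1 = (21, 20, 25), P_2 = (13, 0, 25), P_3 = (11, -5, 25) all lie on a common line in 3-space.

P_1P_2 = (-8, -20, 0), P_1P_3 = (-10, -25, 0).
Each component of P_1P_3 is 5/4 times the corresponding component of P_1P_2, so P_1P_3 = 5/4·P_1P_2 and the points are collinear.

Yes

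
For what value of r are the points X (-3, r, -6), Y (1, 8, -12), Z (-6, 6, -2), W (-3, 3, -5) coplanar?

6

Coplanarity ⇔ det[XY; XZ; XW] = 0.
Expanding, this is linear in r: (-9)r + (54) = 0.
So r = 6.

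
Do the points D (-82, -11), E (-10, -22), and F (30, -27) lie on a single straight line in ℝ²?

No

DE = (72, -11), DF = (112, -16).
det[DE; DF] = (72)(-16) − (-11)(112) = 80.
The determinant is nonzero, so they are not collinear.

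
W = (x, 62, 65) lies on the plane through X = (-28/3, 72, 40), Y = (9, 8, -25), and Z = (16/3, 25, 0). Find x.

-1

A normal to the plane is n = XY × XZ = (-495, -220, 77).
W lies in the plane iff n · XW = 0.
This gives (-495)x + (-495) = 0, so x = -1.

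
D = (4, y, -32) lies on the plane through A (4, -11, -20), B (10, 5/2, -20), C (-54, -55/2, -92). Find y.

A normal to the plane is n = AB × AC = (-972, 432, 684).
D lies in the plane iff n · AD = 0.
This gives (432)y + (-3456) = 0, so y = 8.

8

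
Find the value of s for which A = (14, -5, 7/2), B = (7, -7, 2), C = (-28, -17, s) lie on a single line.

Direction AB = (-7, -2, -3/2). From the x-coordinate of C, the parameter along the line is τ = (-28 − 14)/(-7) = 6.
Then s = 7/2 + 6·(-3/2) = -11/2.

-11/2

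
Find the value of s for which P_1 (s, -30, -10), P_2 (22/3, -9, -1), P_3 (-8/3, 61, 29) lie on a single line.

31/3

Collinearity requires P_1P_2 × P_1P_3 = 0; each component is linear in s.
The y-component gives (30)s + (-310) = 0, so s = 31/3.
The remaining components then also vanish.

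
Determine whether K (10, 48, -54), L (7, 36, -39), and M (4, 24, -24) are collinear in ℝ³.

Yes

KL = (-3, -12, 15), KM = (-6, -24, 30).
Each component of KM is 2 times the corresponding component of KL, so KM = 2·KL and the points are collinear.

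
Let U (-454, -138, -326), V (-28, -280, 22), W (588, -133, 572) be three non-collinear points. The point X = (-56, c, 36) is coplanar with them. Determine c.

7

The plane through U, V, W has equation −129256x − 19932y + 150094z = 12502196.
Substituting X: (-19932)c + (12641720) = 12502196, so c = 7.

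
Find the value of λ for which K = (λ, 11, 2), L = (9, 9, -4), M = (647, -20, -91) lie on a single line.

Direction LM = (638, -29, -87). From the y-coordinate of K, the parameter along the line is τ = (11 − 9)/(-29) = -2/29.
Then λ = 9 + (-2/29)·(638) = -35.

-35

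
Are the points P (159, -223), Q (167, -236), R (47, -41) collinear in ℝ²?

Yes

PQ = (8, -13), PR = (-112, 182).
Twice the signed area of △PQR is (8)(182) − (-13)(-112) = 0.
The triangle is degenerate (zero area), so the points are collinear.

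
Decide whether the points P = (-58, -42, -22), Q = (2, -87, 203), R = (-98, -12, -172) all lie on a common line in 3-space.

Yes

PQ = (60, -45, 225), PR = (-40, 30, -150).
PQ × PR = (0, 0, 0).
The cross product vanishes, so the three points are collinear.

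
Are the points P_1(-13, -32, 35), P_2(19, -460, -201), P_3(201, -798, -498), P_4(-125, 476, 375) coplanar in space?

No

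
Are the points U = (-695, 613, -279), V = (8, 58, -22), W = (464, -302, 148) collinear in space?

No

UV = (703, -555, 257), UW = (1159, -915, 427).
UV × UW = (-1830, -2318, 0).
The cross product is nonzero, so the points do not lie on one line.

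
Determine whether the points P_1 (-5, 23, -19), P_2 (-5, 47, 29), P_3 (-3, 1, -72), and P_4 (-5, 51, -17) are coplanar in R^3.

The four points are coplanar iff the 3×3 determinant with rows P_1P_2, P_1P_3, P_1P_4 is zero.
Rows: (0, 24, 48), (2, -22, -53), (0, 28, 2).
Expanding along the first row: (0)(1440) − (24)(4) + (48)(56) = 2592.
Nonzero ⇒ not coplanar.

No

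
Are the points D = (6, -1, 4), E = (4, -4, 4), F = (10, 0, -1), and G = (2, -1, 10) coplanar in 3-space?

Yes

The four points are coplanar iff the 3×3 determinant with rows DE, DF, DG is zero.
Rows: (-2, -3, 0), (4, 1, -5), (-4, 0, 6).
Expanding along the first row: (-2)(6) − (-3)(4) + (0)(4) = 0.
Zero determinant ⇒ coplanar.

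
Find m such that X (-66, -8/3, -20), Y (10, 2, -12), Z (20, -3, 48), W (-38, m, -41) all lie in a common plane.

4/3

Normal to plane XYZ: n = (320, -4480, -1280/3); plane equation n·P = -640.
Requiring n·W = -640: (-4480)m + (16000/3) = -640.
So m = 4/3.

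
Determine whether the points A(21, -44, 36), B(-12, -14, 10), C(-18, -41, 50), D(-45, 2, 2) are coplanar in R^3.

No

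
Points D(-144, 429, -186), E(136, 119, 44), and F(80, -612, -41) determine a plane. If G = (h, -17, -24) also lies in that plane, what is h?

Coplanarity requires DE · (DF × DG) = 0.
DE = (280, -310, 230), DF = (224, -1041, 145); the triple product is linear in h with coefficient 194480 and constant term -12835680.
Setting it to zero: h = 66.

66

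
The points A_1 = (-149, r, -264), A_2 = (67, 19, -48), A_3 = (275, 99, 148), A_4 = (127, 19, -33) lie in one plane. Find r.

Coplanarity ⇔ det[A_1A_2; A_1A_3; A_1A_4] = 0.
Expanding, this is linear in r: (-8640)r + (-613440) = 0.
So r = -71.

-71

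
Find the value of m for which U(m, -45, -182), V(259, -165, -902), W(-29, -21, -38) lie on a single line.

19

Collinearity requires UV × UW = 0; each component is linear in m.
The y-component gives (864)m + (-16416) = 0, so m = 19.
The remaining components then also vanish.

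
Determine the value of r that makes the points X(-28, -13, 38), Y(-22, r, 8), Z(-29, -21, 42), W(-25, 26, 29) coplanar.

The points are coplanar iff XY · (XZ × XW) = 0.
Expanding, this is linear in r: (3)r + (-15) = 0.
So r = 5.

5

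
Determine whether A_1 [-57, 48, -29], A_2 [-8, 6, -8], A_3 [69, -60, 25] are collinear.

Yes

A_1A_2 = (49, -42, 21), A_1A_3 = (126, -108, 54).
A_1A_2 × A_1A_3 = (0, 0, 0).
The cross product vanishes, so the three points are collinear.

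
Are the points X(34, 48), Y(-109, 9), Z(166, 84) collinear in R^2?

Yes

XY = (-143, -39), XZ = (132, 36).
Twice the signed area of △XYZ is (-143)(36) − (-39)(132) = 0.
The triangle is degenerate (zero area), so the points are collinear.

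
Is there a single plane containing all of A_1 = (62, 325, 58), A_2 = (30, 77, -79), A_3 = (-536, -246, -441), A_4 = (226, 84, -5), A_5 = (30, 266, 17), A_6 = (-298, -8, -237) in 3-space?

No

The plane through A_1, A_2, A_3 has normal n = A_1A_2 × A_1A_3 = (45525, 65958, -130032) and equation n·P = 16717044.
Checking the remaining points: n·A_4 = 16479282, n·A_5 = 16700034, n·A_6 = 16723470.
Since n·A_4 = 16479282 ≠ 16717044, A_4 is off the plane and the points are not all coplanar.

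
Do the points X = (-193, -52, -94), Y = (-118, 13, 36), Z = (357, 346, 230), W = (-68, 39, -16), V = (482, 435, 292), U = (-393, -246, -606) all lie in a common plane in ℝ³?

Yes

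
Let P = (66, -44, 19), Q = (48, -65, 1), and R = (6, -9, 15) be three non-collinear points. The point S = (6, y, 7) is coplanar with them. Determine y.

-24

A normal to the plane is n = PQ × PR = (714, 1008, -1890).
S lies in the plane iff n · PS = 0.
This gives (1008)y + (24192) = 0, so y = -24.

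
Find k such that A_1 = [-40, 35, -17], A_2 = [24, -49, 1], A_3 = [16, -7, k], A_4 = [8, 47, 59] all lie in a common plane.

Normal to plane A_1A_2A_4: n = (-6600, -4000, 4800); plane equation n·P = 42400.
Requiring n·A_3 = 42400: (4800)k + (-77600) = 42400.
So k = 25.

25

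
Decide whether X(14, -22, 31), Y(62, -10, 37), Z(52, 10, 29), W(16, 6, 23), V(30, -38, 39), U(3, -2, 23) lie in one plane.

No

The plane through X, Y, Z has normal n = XY × XZ = (-216, 324, 1080) and equation n·P = 23328.
Checking the remaining points: n·W = 23328, n·V = 23328, n·U = 23544.
Since n·U = 23544 ≠ 23328, U is off the plane and the points are not all coplanar.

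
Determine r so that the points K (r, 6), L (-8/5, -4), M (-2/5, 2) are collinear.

The three points are collinear iff det[KL; KM] = 0.
This determinant is linear in r: (-6)r + (12/5) = 0, so r = 2/5.

2/5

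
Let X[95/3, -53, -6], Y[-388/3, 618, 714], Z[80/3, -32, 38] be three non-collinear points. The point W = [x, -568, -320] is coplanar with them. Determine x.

467/3

The plane through X, Y, Z has equation 14404x + 3484y − 26z = 814892/3.
Substituting W: (14404)x + (-1970592) = 814892/3, so x = 467/3.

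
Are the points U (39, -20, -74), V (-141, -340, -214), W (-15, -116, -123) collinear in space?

UV = (-180, -320, -140), UW = (-54, -96, -49).
Comparing components 2 and 3: (-320)(-49) − (-140)(-96) = 2240 ≠ 0, so UV and UW are not parallel and the points are not collinear.

No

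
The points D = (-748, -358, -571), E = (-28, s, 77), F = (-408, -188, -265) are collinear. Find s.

2

Direction DF = (340, 170, 306). From the x-coordinate of E, the parameter along the line is τ = (-28 − (-748))/340 = 36/17.
Then s = (-358) + 36/17·(170) = 2.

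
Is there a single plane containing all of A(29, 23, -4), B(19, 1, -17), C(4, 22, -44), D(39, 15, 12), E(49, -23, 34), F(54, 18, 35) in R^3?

No

The plane through A, B, C has normal n = AB × AC = (867, -75, -540) and equation n·P = 25578.
Checking the remaining points: n·D = 26208, n·E = 25848, n·F = 26568.
Since n·D = 26208 ≠ 25578, D is off the plane and the points are not all coplanar.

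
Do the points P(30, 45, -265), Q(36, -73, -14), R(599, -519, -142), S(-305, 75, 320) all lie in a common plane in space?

No

The four points are coplanar iff the 3×3 determinant with rows PQ, PR, PS is zero.
Rows: (6, -118, 251), (569, -564, 123), (-335, 30, 585).
Expanding along the first row: (6)(-333630) − (-118)(374070) + (251)(-171870) = -1000890.
Nonzero ⇒ not coplanar.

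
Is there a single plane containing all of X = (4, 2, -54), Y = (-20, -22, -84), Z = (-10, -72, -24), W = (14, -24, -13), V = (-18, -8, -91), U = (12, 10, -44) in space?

The plane through X, Y, Z has normal n = XY × XZ = (-2940, 1140, 1440) and equation n·P = -87240.
Checking the remaining points: n·W = -87240, n·V = -87240, n·U = -87240.
All equal -87240, so all 6 points lie in one plane.

Yes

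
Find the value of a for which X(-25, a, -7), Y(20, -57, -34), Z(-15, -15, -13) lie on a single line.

Direction YZ = (-35, 42, 21). From the x-coordinate of X, the parameter along the line is τ = (-25 − 20)/(-35) = 9/7.
Then a = (-57) + 9/7·(42) = -3.

-3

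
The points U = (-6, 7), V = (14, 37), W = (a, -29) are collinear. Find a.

Collinearity: (W − U) must be parallel to (V − U) = (20, 30).
Cross-multiplying the components: (a − (-6))·(30) = (-36)·(20).
Solving gives a = -30.

-30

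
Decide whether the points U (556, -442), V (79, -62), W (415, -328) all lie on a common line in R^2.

No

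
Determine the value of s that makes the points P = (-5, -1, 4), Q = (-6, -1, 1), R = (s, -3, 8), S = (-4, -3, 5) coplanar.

-3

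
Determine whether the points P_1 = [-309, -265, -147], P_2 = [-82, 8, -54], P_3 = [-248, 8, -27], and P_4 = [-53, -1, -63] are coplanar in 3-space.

The four points are coplanar iff the 3×3 determinant with rows P_1P_2, P_1P_3, P_1P_4 is zero.
Rows: (227, 273, 93), (61, 273, 120), (256, 264, 84).
Expanding along the first row: (227)(-8748) − (273)(-25596) + (93)(-53784) = 0.
Zero determinant ⇒ coplanar.

Yes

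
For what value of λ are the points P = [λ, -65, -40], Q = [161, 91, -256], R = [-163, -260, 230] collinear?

17

Collinearity requires PQ × PR = 0; each component is linear in λ.
The y-component gives (486)λ + (-8262) = 0, so λ = 17.
The remaining components then also vanish.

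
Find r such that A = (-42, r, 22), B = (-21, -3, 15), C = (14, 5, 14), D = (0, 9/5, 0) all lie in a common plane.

The points are coplanar iff AB · (AC × AD) = 0.
Expanding, this is linear in r: (-504)r + (-19656/5) = 0.
So r = -39/5.

-39/5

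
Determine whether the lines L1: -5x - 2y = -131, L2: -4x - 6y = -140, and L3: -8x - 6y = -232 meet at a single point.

Intersecting L1 and L2: solving the 2×2 system gives (x, y) = (23, 8).
Substitute into L3: (-8)(23) + (-6)(8) = -232.
This equals -232, so (23, 8) lies on all three lines and they are concurrent.

Yes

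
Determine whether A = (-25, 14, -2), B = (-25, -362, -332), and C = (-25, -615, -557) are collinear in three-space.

No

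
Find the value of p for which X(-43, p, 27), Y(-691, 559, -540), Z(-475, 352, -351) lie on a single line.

-62

Direction YZ = (216, -207, 189). From the x-coordinate of X, the parameter along the line is τ = (-43 − (-691))/216 = 3.
Then p = 559 + 3·(-207) = -62.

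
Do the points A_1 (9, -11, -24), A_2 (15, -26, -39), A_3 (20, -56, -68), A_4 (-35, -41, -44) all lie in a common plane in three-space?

The four points are coplanar iff the 3×3 determinant with rows A_1A_2, A_1A_3, A_1A_4 is zero.
Rows: (6, -15, -15), (11, -45, -44), (-44, -30, -20).
Expanding along the first row: (6)(-420) − (-15)(-2156) + (-15)(-2310) = -210.
Nonzero ⇒ not coplanar.

No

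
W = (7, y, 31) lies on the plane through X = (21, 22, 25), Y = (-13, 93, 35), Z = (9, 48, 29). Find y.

55

The plane through X, Y, Z has equation 24x + 16y − 32z = 56.
Substituting W: (16)y + (-824) = 56, so y = 55.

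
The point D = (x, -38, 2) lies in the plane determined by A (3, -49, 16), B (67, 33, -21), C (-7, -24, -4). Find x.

-19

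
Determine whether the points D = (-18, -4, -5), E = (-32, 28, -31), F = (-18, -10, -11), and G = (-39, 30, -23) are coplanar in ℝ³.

No

A normal to the plane through D, E, F is n = DE × DF = (-348, -84, 84).
The plane has equation n·P = 6180. For G: n·G = 9120.
9120 ≠ 6180, so G is off the plane.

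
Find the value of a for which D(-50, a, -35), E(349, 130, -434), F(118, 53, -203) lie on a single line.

-3

Direction EF = (-231, -77, 231). From the x-coordinate of D, the parameter along the line is τ = (-50 − 349)/(-231) = 19/11.
Then a = 130 + 19/11·(-77) = -3.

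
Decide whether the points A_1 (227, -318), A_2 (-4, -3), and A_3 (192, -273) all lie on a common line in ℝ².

No

A_1A_2 = (-231, 315), A_1A_3 = (-35, 45).
If collinear, A_1A_3 would be a scalar multiple of A_1A_2. But (-231)·(45) ≠ (315)·(-35) (difference 630), so they are not parallel; the points are not collinear.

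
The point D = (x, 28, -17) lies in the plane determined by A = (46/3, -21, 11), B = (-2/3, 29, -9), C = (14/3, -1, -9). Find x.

A normal to the plane is n = AB × AC = (-600, -320/3, 640/3).
D lies in the plane iff n · AD = 0.
This gives (-600)x + (-2000) = 0, so x = -10/3.

-10/3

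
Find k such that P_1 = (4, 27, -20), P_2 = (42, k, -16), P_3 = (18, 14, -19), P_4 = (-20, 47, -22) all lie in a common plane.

The points are coplanar iff P_1P_2 · (P_1P_3 × P_1P_4) = 0.
Expanding, this is linear in k: (4)k + (-8) = 0.
So k = 2.

2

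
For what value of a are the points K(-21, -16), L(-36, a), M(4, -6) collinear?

The three points are collinear iff det[KL; KM] = 0.
This determinant is linear in a: (-25)a + (-550) = 0, so a = -22.

-22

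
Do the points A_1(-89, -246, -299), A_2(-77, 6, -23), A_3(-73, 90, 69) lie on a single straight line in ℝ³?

Yes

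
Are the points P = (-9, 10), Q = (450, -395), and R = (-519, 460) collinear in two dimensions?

PQ = (459, -405), PR = (-510, 450).
det[PQ; PR] = (459)(450) − (-405)(-510) = 0.
The determinant is zero, so the points are collinear.

Yes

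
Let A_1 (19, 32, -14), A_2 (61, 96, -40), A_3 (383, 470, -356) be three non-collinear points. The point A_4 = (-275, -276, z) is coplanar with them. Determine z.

The plane through A_1, A_2, A_3 has equation −10500x + 4900y − 4900z = 25900.
Substituting A_4: (-4900)z + (1535100) = 25900, so z = 308.

308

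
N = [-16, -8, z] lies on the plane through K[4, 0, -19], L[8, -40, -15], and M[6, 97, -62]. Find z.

41

The plane through K, L, M has equation 1332x + 180y + 468z = -3564.
Substituting N: (468)z + (-22752) = -3564, so z = 41.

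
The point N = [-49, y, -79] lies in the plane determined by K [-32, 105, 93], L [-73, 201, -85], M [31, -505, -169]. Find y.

60

The plane through K, L, M has equation −133732x − 21956y + 18962z = 3737510.
Substituting N: (-21956)y + (5054870) = 3737510, so y = 60.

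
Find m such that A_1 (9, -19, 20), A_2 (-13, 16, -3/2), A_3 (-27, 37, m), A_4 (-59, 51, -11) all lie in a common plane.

-14

Coplanarity ⇔ det[A_1A_2; A_1A_3; A_1A_4] = 0.
Expanding, this is linear in m: (-840)m + (-11760) = 0.
So m = -14.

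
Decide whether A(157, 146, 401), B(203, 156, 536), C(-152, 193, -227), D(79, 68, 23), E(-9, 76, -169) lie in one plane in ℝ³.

The plane through A, B, C has normal n = AB × AC = (-12625, -12827, 5252) and equation n·P = -1748815.
Checking the remaining points: n·D = -1748815, n·E = -1748815.
All equal -1748815, so all 5 points lie in one plane.

Yes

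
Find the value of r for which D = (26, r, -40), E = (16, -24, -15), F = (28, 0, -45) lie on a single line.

-4

Direction EF = (12, 24, -30). From the x-coordinate of D, the parameter along the line is τ = (26 − 16)/12 = 5/6.
Then r = (-24) + 5/6·(24) = -4.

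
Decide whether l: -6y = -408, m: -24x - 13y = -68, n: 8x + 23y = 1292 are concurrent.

Intersecting l and m: solving the 2×2 system gives (x, y) = (-34, 68).
Substitute into n: (8)(-34) + (23)(68) = 1292.
This equals 1292, so (-34, 68) lies on all three lines and they are concurrent.

Yes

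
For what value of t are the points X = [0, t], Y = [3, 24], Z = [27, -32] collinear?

Collinearity: (X − Y) must be parallel to (Z − Y) = (24, -56).
Cross-multiplying the components: (t − 24)·(24) = (-3)·(-56).
Solving gives t = 31.

31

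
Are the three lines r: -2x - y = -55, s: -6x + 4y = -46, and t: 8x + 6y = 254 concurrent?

Yes

Intersecting r and s: solving the 2×2 system gives (x, y) = (19, 17).
Substitute into t: (8)(19) + (6)(17) = 254.
This equals 254, so (19, 17) lies on all three lines and they are concurrent.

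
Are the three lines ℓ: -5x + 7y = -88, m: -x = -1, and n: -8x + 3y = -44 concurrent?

No

Intersecting ℓ and m: solving the 2×2 system gives (x, y) = (1, -83/7).
Substitute into n: (-8)(1) + (3)(-83/7) = -305/7.
But n requires -44 ≠ -305/7, so the three lines have no common point.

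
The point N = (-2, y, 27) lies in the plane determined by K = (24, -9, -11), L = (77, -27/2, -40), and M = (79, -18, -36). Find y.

A normal to the plane is n = KL × KM = (-297/2, -270, -459/2).
N lies in the plane iff n · KN = 0.
This gives (-270)y + (-7290) = 0, so y = -27.

-27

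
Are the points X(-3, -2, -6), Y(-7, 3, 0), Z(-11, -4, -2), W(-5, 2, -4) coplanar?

No

A normal to the plane through X, Y, Z is n = XY × XZ = (32, -32, 48).
The plane has equation n·P = -320. For W: n·W = -416.
-416 ≠ -320, so W is off the plane.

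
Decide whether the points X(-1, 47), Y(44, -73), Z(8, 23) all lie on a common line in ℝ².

XY = (45, -120), XZ = (9, -24).
Twice the signed area of △XYZ is (45)(-24) − (-120)(9) = 0.
The triangle is degenerate (zero area), so the points are collinear.

Yes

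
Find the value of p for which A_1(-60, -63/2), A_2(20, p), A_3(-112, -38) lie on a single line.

The three points are collinear iff det[A_1A_2; A_1A_3] = 0.
This determinant is linear in p: (52)p + (1118) = 0, so p = -43/2.

-43/2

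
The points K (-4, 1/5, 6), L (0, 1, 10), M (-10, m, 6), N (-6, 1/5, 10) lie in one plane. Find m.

Normal to plane KLN: n = (16/5, -24, 8/5); plane equation n·P = -8.
Requiring n·M = -8: (-24)m + (-112/5) = -8.
So m = -3/5.

-3/5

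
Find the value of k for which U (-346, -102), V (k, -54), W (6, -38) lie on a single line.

Collinearity: (V − U) must be parallel to (W − U) = (352, 64).
Cross-multiplying the components: (k − (-346))·(64) = (48)·(352).
Solving gives k = -82.

-82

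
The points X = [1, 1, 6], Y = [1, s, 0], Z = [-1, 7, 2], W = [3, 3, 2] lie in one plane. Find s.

7

Coplanarity ⇔ det[XY; XZ; XW] = 0.
Expanding, this is linear in s: (-16)s + (112) = 0.
So s = 7.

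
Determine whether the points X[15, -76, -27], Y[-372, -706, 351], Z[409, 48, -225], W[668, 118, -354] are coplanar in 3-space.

No

With X as base: XY = (-387, -630, 378), XZ = (394, 124, -198), XW = (653, 194, -327).
XZ × XW = (-2136, -456, -4536).
XY · (XZ × XW) = -600696.
Since -600696 ≠ 0, the four points are not coplanar.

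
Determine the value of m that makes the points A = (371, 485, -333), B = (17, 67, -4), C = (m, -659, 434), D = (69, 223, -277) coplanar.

Normal to plane ABD: n = (62790, -79534, -33488); plane equation n·P = -4127396.
Requiring n·C = -4127396: (62790)m + (37879114) = -4127396.
So m = -669.

-669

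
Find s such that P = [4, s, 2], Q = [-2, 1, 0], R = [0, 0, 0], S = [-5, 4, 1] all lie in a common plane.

1

The points are coplanar iff PQ · (PR × PS) = 0.
Expanding, this is linear in s: (2)s + (-2) = 0.
So s = 1.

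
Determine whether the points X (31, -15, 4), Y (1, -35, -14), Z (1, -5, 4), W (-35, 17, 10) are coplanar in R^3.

Yes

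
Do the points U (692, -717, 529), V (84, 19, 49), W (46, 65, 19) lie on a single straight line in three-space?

Yes

UV = (-608, 736, -480), UW = (-646, 782, -510).
Each component of UW is 17/16 times the corresponding component of UV, so UW = 17/16·UV and the points are collinear.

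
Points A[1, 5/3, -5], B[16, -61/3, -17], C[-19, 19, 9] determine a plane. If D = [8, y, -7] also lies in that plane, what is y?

13

The plane through A, B, C has equation −100x + 30y − 180z = 850.
Substituting D: (30)y + (460) = 850, so y = 13.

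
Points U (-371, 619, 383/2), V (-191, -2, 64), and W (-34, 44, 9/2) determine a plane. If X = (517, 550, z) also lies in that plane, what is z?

-174

The plane through U, V, W has equation (85629/2)x − (18615/2)y + 105777z = -2778453/2.
Substituting X: (105777)z + (34031943/2) = -2778453/2, so z = -174.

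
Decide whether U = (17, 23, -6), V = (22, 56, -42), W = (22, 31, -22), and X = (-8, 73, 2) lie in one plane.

Yes

The four points are coplanar iff the 3×3 determinant with rows UV, UW, UX is zero.
Rows: (5, 33, -36), (5, 8, -16), (-25, 50, 8).
Expanding along the first row: (5)(864) − (33)(-360) + (-36)(450) = 0.
Zero determinant ⇒ coplanar.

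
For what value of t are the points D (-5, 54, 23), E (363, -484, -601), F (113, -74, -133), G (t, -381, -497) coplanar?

Normal to plane DEF: n = (4056, -16224, 16380); plane equation n·P = -519636.
Requiring n·G = -519636: (4056)t + (-1959516) = -519636.
So t = 355.

355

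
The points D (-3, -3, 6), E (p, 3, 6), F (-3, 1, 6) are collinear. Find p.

Direction DF = (0, 4, 0). From the y-coordinate of E, the parameter along the line is τ = (3 − (-3))/4 = 3/2.
Then p = (-3) + 3/2·(0) = -3.

-3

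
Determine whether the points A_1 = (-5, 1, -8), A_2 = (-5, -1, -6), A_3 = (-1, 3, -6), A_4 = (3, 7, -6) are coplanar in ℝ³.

Yes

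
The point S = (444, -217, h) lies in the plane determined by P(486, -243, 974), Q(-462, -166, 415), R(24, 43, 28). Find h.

The plane through P, Q, R has equation 87032x − 638550y − 235554z = -31964394.
Substituting S: (-235554)h + (177207558) = -31964394, so h = 888.

888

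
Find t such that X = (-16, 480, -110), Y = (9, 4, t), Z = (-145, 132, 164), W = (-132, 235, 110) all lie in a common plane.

48

Coplanarity ⇔ det[XY; XZ; XW] = 0.
Expanding, this is linear in t: (-8763)t + (420624) = 0.
So t = 48.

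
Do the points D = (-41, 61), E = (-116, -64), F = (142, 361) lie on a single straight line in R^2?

DE = (-75, -125), DF = (183, 300).
If collinear, DF would be a scalar multiple of DE. But (-75)·(300) ≠ (-125)·(183) (difference 375), so they are not parallel; the points are not collinear.

No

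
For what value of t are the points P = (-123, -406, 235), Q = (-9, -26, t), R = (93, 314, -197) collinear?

7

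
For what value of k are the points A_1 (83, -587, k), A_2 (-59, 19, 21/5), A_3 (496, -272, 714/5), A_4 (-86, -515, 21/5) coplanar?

231/5

The points are coplanar iff A_1A_2 · (A_1A_3 × A_1A_4) = 0.
Expanding, this is linear in k: (304227)k + (-70276437/5) = 0.
So k = 231/5.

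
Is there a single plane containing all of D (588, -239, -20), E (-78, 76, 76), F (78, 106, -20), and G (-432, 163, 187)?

No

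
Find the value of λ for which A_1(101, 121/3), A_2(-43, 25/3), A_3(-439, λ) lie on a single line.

The three points are collinear iff det[A_1A_2; A_1A_3] = 0.
This determinant is linear in λ: (-144)λ + (-11472) = 0, so λ = -239/3.

-239/3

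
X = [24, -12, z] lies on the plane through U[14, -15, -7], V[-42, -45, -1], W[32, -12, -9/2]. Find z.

-13/2

The plane through U, V, W has equation −93x + 248y + 372z = -7626.
Substituting X: (372)z + (-5208) = -7626, so z = -13/2.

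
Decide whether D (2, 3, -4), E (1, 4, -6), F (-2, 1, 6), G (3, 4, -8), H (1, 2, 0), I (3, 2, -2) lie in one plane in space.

The plane through D, E, F has normal n = DE × DF = (6, 18, 6) and equation n·P = 42.
Checking the remaining points: n·G = 42, n·H = 42, n·I = 42.
All equal 42, so all 6 points lie in one plane.

Yes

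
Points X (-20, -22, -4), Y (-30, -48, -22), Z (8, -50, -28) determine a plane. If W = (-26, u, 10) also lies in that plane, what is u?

The plane through X, Y, Z has equation 120x − 744y + 1008z = 9936.
Substituting W: (-744)u + (6960) = 9936, so u = -4.

-4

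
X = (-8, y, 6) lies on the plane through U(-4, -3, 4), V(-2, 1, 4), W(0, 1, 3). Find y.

-3

Coplanarity requires UV · (UW × UX) = 0.
UV = (2, 4, 0), UW = (4, 4, -1); the triple product is linear in y with coefficient 2 and constant term 6.
Setting it to zero: y = -3.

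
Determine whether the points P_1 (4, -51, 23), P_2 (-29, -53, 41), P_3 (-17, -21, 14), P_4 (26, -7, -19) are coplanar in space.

No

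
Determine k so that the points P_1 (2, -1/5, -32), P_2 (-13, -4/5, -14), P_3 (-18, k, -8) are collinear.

Collinearity requires P_1P_2 × P_1P_3 = 0; each component is linear in k.
The x-component gives (-18)k + (-18) = 0, so k = -1.
The remaining components then also vanish.

-1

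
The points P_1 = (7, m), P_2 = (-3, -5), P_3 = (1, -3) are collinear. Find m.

0

The three points are collinear iff det[P_1P_2; P_1P_3] = 0.
This determinant is linear in m: (4)m + (0) = 0, so m = 0.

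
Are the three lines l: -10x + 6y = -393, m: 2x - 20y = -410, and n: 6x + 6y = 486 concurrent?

No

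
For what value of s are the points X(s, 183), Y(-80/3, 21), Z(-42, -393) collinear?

The three points are collinear iff det[XY; XZ] = 0.
This determinant is linear in s: (414)s + (8556) = 0, so s = -62/3.

-62/3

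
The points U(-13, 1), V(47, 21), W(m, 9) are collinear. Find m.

Collinearity: (W − U) must be parallel to (V − U) = (60, 20).
Cross-multiplying the components: (m − (-13))·(20) = (8)·(60).
Solving gives m = 11.

11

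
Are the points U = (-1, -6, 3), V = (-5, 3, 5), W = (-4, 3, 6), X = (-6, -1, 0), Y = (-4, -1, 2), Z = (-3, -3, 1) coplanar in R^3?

The plane through U, V, W has normal n = UV × UW = (9, 6, -9) and equation n·P = -72.
Checking the remaining points: n·X = -60, n·Y = -60, n·Z = -54.
Since n·X = -60 ≠ -72, X is off the plane and the points are not all coplanar.

No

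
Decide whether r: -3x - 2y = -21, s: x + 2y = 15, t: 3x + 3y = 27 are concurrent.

Yes

Intersecting r and s: solving the 2×2 system gives (x, y) = (3, 6).
Substitute into t: (3)(3) + (3)(6) = 27.
This equals 27, so (3, 6) lies on all three lines and they are concurrent.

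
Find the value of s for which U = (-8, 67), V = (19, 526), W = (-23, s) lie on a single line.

Collinearity: (W − U) must be parallel to (V − U) = (27, 459).
Cross-multiplying the components: (s − 67)·(27) = (-15)·(459).
Solving gives s = -188.

-188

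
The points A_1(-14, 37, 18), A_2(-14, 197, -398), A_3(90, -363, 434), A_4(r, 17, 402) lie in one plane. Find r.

The points are coplanar iff A_1A_2 · (A_1A_3 × A_1A_4) = 0.
Expanding, this is linear in r: (-99840)r + (-6922240) = 0.
So r = -208/3.

-208/3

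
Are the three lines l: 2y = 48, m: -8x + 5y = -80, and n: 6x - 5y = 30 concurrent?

Intersecting l and m: solving the 2×2 system gives (x, y) = (25, 24).
Substitute into n: (6)(25) + (-5)(24) = 30.
This equals 30, so (25, 24) lies on all three lines and they are concurrent.

Yes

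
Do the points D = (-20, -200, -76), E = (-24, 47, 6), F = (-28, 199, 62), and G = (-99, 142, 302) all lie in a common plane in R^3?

With D as base: DE = (-4, 247, 82), DF = (-8, 399, 138), DG = (-79, 342, 378).
DF × DG = (103626, -7878, 28785).
DE · (DF × DG) = 0.
The scalar triple product vanishes, so the four points are coplanar.

Yes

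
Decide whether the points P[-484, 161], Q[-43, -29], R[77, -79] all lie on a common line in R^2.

PQ = (441, -190), PR = (561, -240).
If collinear, PR would be a scalar multiple of PQ. But (441)·(-240) ≠ (-190)·(561) (difference 750), so they are not parallel; the points are not collinear.

No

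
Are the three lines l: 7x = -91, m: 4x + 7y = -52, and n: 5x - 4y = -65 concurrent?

Yes

The three lines meet at one point iff the augmented coefficient matrix [aᵢ bᵢ cᵢ] has rank < 3, i.e. its determinant vanishes.
Here the determinant is 0.
It vanishes, so the lines are concurrent at (-13, 0).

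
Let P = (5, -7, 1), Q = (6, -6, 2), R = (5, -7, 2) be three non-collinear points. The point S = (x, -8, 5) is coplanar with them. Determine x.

The plane through P, Q, R has equation 1x − 1y = 12.
Substituting S: (1)x + (8) = 12, so x = 4.

4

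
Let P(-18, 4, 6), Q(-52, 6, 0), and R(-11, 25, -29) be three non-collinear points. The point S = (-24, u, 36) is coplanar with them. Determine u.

Coplanarity requires PQ · (PR × PS) = 0.
PQ = (-34, 2, -6), PR = (7, 21, -35); the triple product is linear in u with coefficient -1232 and constant term -17248.
Setting it to zero: u = -14.

-14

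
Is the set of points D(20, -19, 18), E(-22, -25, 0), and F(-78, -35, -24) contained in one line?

No

DE = (-42, -6, -18), DF = (-98, -16, -42).
DE × DF = (-36, 0, 84).
The cross product is nonzero, so the points do not lie on one line.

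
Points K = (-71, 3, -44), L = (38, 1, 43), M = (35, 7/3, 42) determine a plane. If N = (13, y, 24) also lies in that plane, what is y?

7/3

Coplanarity requires KL · (KM × KN) = 0.
KL = (109, -2, 87), KM = (106, -2/3, 86); the triple product is linear in y with coefficient -152 and constant term 1064/3.
Setting it to zero: y = 7/3.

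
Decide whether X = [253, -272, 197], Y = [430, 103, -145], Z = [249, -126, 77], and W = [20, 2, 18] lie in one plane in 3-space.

No

The four points are coplanar iff the 3×3 determinant with rows XY, XZ, XW is zero.
Rows: (177, 375, -342), (-4, 146, -120), (-233, 274, -179).
Expanding along the first row: (177)(6746) − (375)(-27244) + (-342)(32922) = 151218.
Nonzero ⇒ not coplanar.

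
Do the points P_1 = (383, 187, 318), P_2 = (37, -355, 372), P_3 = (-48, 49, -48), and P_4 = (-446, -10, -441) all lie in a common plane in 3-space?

No

With P_1 as base: P_1P_2 = (-346, -542, 54), P_1P_3 = (-431, -138, -366), P_1P_4 = (-829, -197, -759).
P_1P_3 × P_1P_4 = (32640, -23715, -29495).
P_1P_2 · (P_1P_3 × P_1P_4) = -32640.
Since -32640 ≠ 0, the four points are not coplanar.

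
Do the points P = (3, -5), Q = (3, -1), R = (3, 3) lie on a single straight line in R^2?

Yes

PQ = (0, 4), PR = (0, 8).
Checking proportionality: PR = 2·PQ, so the vectors are parallel and the points are collinear.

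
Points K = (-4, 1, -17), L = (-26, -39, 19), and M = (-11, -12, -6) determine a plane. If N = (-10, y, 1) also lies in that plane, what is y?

-5

A normal to the plane is n = KL × KM = (28, -10, 6).
N lies in the plane iff n · KN = 0.
This gives (-10)y + (-50) = 0, so y = -5.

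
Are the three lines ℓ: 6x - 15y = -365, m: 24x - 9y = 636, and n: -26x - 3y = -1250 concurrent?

Intersecting ℓ and m: solving the 2×2 system gives (x, y) = (1425/34, 2096/51).
Substitute into n: (-26)(1425/34) + (-3)(2096/51) = -1213.
But n requires -1250 ≠ -1213, so the three lines have no common point.

No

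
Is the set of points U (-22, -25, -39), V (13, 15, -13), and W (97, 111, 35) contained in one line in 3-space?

UV = (35, 40, 26), UW = (119, 136, 74).
Comparing components 2 and 3: (40)(74) − (26)(136) = -576 ≠ 0, so UV and UW are not parallel and the points are not collinear.

No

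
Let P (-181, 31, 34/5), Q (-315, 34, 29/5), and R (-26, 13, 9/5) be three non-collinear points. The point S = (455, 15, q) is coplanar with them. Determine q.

Coplanarity requires PQ · (PR × PS) = 0.
PQ = (-134, 3, -1), PR = (155, -18, -5); the triple product is linear in q with coefficient 1947 and constant term -105138/5.
Setting it to zero: q = 54/5.

54/5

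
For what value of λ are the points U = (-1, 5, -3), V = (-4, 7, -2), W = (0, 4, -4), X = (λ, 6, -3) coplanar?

Coplanarity ⇔ det[UV; UW; UX] = 0.
Expanding, this is linear in λ: (-1)λ + (-3) = 0.
So λ = -3.

-3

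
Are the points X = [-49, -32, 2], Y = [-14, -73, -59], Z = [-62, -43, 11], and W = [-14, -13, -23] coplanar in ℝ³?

A normal to the plane through X, Y, Z is n = XY × XZ = (-1040, 478, -918).
The plane has equation n·P = 33828. For W: n·W = 29460.
29460 ≠ 33828, so W is off the plane.

No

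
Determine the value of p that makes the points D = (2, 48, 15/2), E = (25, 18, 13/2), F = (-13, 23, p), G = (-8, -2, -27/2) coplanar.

Normal to plane DEG: n = (580, 493, -1450); plane equation n·P = 13949.
Requiring n·F = 13949: (-1450)p + (3799) = 13949.
So p = -7.

-7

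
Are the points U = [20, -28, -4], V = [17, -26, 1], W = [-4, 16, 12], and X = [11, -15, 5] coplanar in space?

A normal to the plane through U, V, W is n = UV × UW = (-188, -72, -84).
The plane has equation n·P = -1408. For X: n·X = -1408.
Equal, so X lies in the plane and all four are coplanar.

Yes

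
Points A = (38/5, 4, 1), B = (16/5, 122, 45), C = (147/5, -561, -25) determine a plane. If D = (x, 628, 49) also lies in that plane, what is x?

-82/5

Coplanarity requires AB · (AC × AD) = 0.
AB = (-22/5, 118, 44), AC = (109/5, -565, -26); the triple product is linear in x with coefficient 21792 and constant term 1786944/5.
Setting it to zero: x = -82/5.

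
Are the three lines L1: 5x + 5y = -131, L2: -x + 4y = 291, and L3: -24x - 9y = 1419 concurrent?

No

Lines aᵢx + bᵢy = cᵢ with pairwise distinct directions are concurrent exactly when det[aᵢ bᵢ cᵢ] = 0.
Here the determinant is -105.
Nonzero, so no common point exists.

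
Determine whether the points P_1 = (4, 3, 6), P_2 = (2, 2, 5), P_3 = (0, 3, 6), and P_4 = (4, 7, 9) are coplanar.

No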